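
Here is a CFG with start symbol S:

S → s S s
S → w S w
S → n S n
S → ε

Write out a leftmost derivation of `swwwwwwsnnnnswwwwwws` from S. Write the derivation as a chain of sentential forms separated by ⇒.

S ⇒ sSs ⇒ swSws ⇒ swwSwws ⇒ swwwSwwws ⇒ swwwwSwwwws ⇒ swwwwwSwwwwws ⇒ swwwwwwSwwwwwws ⇒ swwwwwwsSswwwwwws ⇒ swwwwwwsnSnswwwwwws ⇒ swwwwwwsnnSnnswwwwwws ⇒ swwwwwwsnnnnswwwwwws

S ⇒ sSs   [S → s S s]
sSs ⇒ swSws   [S → w S w]
swSws ⇒ swwSwws   [S → w S w]
swwSwws ⇒ swwwSwwws   [S → w S w]
swwwSwwws ⇒ swwwwSwwwws   [S → w S w]
swwwwSwwwws ⇒ swwwwwSwwwwws   [S → w S w]
swwwwwSwwwwws ⇒ swwwwwwSwwwwwws   [S → w S w]
swwwwwwSwwwwwws ⇒ swwwwwwsSswwwwwws   [S → s S s]
swwwwwwsSswwwwwws ⇒ swwwwwwsnSnswwwwwws   [S → n S n]
swwwwwwsnSnswwwwwws ⇒ swwwwwwsnnSnnswwwwwws   [S → n S n]
swwwwwwsnnSnnswwwwwws ⇒ swwwwwwsnnnnswwwwwws   [S → ε]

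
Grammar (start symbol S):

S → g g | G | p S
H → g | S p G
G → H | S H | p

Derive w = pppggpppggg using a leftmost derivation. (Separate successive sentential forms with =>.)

S => pS => pG => pH => pSpG => ppSpG => ppGpG => ppHpG => ppSpGpG => pppSpGpG => pppggpGpG => pppggpppG => pppggpppSH => pppggpppggH => pppggpppggg

S => pS   [S → p S]
pS => pG   [S → G]
pG => pH   [G → H]
pH => pSpG   [H → S p G]
pSpG => ppSpG   [S → p S]
ppSpG => ppGpG   [S → G]
ppGpG => ppHpG   [G → H]
ppHpG => ppSpGpG   [H → S p G]
ppSpGpG => pppSpGpG   [S → p S]
pppSpGpG => pppggpGpG   [S → g g]
pppggpGpG => pppggpppG   [G → p]
pppggpppG => pppggpppSH   [G → S H]
pppggpppSH => pppggpppggH   [S → g g]
pppggpppggH => pppggpppggg   [H → g]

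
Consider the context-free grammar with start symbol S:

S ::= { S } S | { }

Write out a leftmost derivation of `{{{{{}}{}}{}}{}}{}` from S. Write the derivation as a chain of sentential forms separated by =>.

S=>{S}S=>{{S}S}S=>{{{S}S}S}S=>{{{{S}S}S}S}S=>{{{{{}}S}S}S}S=>{{{{{}}{}}S}S}S=>{{{{{}}{}}{}}S}S=>{{{{{}}{}}{}}{}}S=>{{{{{}}{}}{}}{}}{}

S => {S}S   [S ::= { S } S]
{S}S => {{S}S}S   [S ::= { S } S]
{{S}S}S => {{{S}S}S}S   [S ::= { S } S]
{{{S}S}S}S => {{{{S}S}S}S}S   [S ::= { S } S]
{{{{S}S}S}S}S => {{{{{}}S}S}S}S   [S ::= { }]
{{{{{}}S}S}S}S => {{{{{}}{}}S}S}S   [S ::= { }]
{{{{{}}{}}S}S}S => {{{{{}}{}}{}}S}S   [S ::= { }]
{{{{{}}{}}{}}S}S => {{{{{}}{}}{}}{}}S   [S ::= { }]
{{{{{}}{}}{}}{}}S => {{{{{}}{}}{}}{}}{}   [S ::= { }]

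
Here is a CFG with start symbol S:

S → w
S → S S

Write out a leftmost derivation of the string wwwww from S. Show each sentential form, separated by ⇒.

S ⇒ SS   [S → S S]
SS ⇒ SSS   [S → S S]
SSS ⇒ SSSS   [S → S S]
SSSS ⇒ SSSSS   [S → S S]
SSSSS ⇒ wSSSS   [S → w]
wSSSS ⇒ wwSSS   [S → w]
wwSSS ⇒ wwwSS   [S → w]
wwwSS ⇒ wwwwS   [S → w]
wwwwS ⇒ wwwww   [S → w]

S⇒SS⇒SSS⇒SSSS⇒SSSSS⇒wSSSS⇒wwSSS⇒wwwSS⇒wwwwS⇒wwwww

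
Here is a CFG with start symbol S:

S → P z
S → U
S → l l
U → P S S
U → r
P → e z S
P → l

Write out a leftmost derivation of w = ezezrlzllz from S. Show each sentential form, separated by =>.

S => Pz => ezSz => ezUz => ezPSSz => ezezSSSz => ezezUSSz => ezezrSSz => ezezrPzSz => ezezrlzSz => ezezrlzllz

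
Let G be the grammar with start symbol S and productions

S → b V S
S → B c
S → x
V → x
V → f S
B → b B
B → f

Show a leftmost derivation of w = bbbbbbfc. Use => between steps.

S => Bc   [S → B c]
Bc => bBc   [B → b B]
bBc => bbBc   [B → b B]
bbBc => bbbBc   [B → b B]
bbbBc => bbbbBc   [B → b B]
bbbbBc => bbbbbBc   [B → b B]
bbbbbBc => bbbbbbBc   [B → b B]
bbbbbbBc => bbbbbbfc   [B → f]

S=>Bc=>bBc=>bbBc=>bbbBc=>bbbbBc=>bbbbbBc=>bbbbbbBc=>bbbbbbfc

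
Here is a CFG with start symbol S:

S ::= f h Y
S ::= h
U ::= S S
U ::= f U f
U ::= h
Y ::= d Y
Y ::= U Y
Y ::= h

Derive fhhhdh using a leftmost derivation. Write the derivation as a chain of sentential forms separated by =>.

S => fhY => fhUY => fhSSY => fhhSY => fhhhY => fhhhdY => fhhhdh

S => fhY   [S ::= f h Y]
fhY => fhUY   [Y ::= U Y]
fhUY => fhSSY   [U ::= S S]
fhSSY => fhhSY   [S ::= h]
fhhSY => fhhhY   [S ::= h]
fhhhY => fhhhdY   [Y ::= d Y]
fhhhdY => fhhhdh   [Y ::= h]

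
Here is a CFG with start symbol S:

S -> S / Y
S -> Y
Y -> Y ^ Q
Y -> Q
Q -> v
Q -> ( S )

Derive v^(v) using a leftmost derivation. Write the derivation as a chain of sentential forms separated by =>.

S => Y   [S -> Y]
Y => Y^Q   [Y -> Y ^ Q]
Y^Q => Q^Q   [Y -> Q]
Q^Q => v^Q   [Q -> v]
v^Q => v^(S)   [Q -> ( S )]
v^(S) => v^(Y)   [S -> Y]
v^(Y) => v^(Q)   [Y -> Q]
v^(Q) => v^(v)   [Q -> v]

S => Y => Y^Q => Q^Q => v^Q => v^(S) => v^(Y) => v^(Q) => v^(v)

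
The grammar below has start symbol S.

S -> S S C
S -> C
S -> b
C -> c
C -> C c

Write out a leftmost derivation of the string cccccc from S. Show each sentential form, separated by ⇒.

S ⇒ C   [S -> C]
C ⇒ Cc   [C -> C c]
Cc ⇒ Ccc   [C -> C c]
Ccc ⇒ Cccc   [C -> C c]
Cccc ⇒ Ccccc   [C -> C c]
Ccccc ⇒ Cccccc   [C -> C c]
Cccccc ⇒ cccccc   [C -> c]

S ⇒ C ⇒ Cc ⇒ Ccc ⇒ Cccc ⇒ Ccccc ⇒ Cccccc ⇒ cccccc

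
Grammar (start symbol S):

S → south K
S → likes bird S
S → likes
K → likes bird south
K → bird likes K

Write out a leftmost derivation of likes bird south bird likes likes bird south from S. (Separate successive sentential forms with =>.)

S => likes bird S   [S → likes bird S]
likes bird S => likes bird south K   [S → south K]
likes bird south K => likes bird south bird likes K   [K → bird likes K]
likes bird south bird likes K => likes bird south bird likes likes bird south   [K → likes bird south]

S => likes bird S => likes bird south K => likes bird south bird likes K => likes bird south bird likes likes bird south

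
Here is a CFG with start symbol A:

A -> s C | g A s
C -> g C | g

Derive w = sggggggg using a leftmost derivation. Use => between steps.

A => sC => sgC => sggC => sgggC => sggggC => sgggggC => sggggggC => sggggggg

A => sC   [A -> s C]
sC => sgC   [C -> g C]
sgC => sggC   [C -> g C]
sggC => sgggC   [C -> g C]
sgggC => sggggC   [C -> g C]
sggggC => sgggggC   [C -> g C]
sgggggC => sggggggC   [C -> g C]
sggggggC => sggggggg   [C -> g]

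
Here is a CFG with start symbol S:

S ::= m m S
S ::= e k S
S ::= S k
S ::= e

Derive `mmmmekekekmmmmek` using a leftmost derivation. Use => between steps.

S => mmS => mmmmS => mmmmekS => mmmmekSk => mmmmekekSk => mmmmekekekSk => mmmmekekekmmSk => mmmmekekekmmmmSk => mmmmekekekmmmmek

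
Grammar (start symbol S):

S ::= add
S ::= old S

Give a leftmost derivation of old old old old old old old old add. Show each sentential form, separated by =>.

S => old S   [S ::= old S]
old S => old old S   [S ::= old S]
old old S => old old old S   [S ::= old S]
old old old S => old old old old S   [S ::= old S]
old old old old S => old old old old old S   [S ::= old S]
old old old old old S => old old old old old old S   [S ::= old S]
old old old old old old S => old old old old old old old S   [S ::= old S]
old old old old old old old S => old old old old old old old old S   [S ::= old S]
old old old old old old old old S => old old old old old old old old add   [S ::= add]

S => old S => old old S => old old old S => old old old old S => old old old old old S => old old old old old old S => old old old old old old old S => old old old old old old old old S => old old old old old old old old add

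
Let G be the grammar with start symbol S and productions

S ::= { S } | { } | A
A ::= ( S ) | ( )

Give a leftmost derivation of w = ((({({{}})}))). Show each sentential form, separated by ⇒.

S⇒A⇒(S)⇒(A)⇒((S))⇒((A))⇒(((S)))⇒((({S})))⇒((({A})))⇒((({(S)})))⇒((({({S})})))⇒((({({{}})})))

S ⇒ A   [S ::= A]
A ⇒ (S)   [A ::= ( S )]
(S) ⇒ (A)   [S ::= A]
(A) ⇒ ((S))   [A ::= ( S )]
((S)) ⇒ ((A))   [S ::= A]
((A)) ⇒ (((S)))   [A ::= ( S )]
(((S))) ⇒ ((({S})))   [S ::= { S }]
((({S}))) ⇒ ((({A})))   [S ::= A]
((({A}))) ⇒ ((({(S)})))   [A ::= ( S )]
((({(S)}))) ⇒ ((({({S})})))   [S ::= { S }]
((({({S})}))) ⇒ ((({({{}})})))   [S ::= { }]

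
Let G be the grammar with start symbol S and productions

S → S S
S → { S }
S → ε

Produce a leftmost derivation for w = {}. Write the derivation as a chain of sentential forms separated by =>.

S => SS   [S → S S]
SS => SSS   [S → S S]
SSS => SSSS   [S → S S]
SSSS => SSSSS   [S → S S]
SSSSS => {S}SSSS   [S → { S }]
{S}SSSS => {}SSSS   [S → ε]
{}SSSS => {}SSS   [S → ε]
{}SSS => {}SS   [S → ε]
{}SS => {}S   [S → ε]
{}S => {}   [S → ε]

S => SS => SSS => SSSS => SSSSS => {S}SSSS => {}SSSS => {}SSS => {}SS => {}S => {}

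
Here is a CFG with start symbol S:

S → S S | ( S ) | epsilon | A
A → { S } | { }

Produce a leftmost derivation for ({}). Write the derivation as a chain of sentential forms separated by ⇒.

S ⇒ SS   [S → S S]
SS ⇒ (S)S   [S → ( S )]
(S)S ⇒ (SS)S   [S → S S]
(SS)S ⇒ (SSS)S   [S → S S]
(SSS)S ⇒ (ASS)S   [S → A]
(ASS)S ⇒ ({S}SS)S   [A → { S }]
({S}SS)S ⇒ ({}SS)S   [S → epsilon]
({}SS)S ⇒ ({}S)S   [S → epsilon]
({}S)S ⇒ ({})S   [S → epsilon]
({})S ⇒ ({})   [S → epsilon]

S ⇒ SS ⇒ (S)S ⇒ (SS)S ⇒ (SSS)S ⇒ (ASS)S ⇒ ({S}SS)S ⇒ ({}SS)S ⇒ ({}S)S ⇒ ({})S ⇒ ({})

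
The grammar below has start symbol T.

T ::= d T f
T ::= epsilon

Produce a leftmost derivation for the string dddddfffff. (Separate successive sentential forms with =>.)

T => dTf => ddTff => dddTfff => ddddTffff => dddddTfffff => dddddfffff

T => dTf   [T ::= d T f]
dTf => ddTff   [T ::= d T f]
ddTff => dddTfff   [T ::= d T f]
dddTfff => ddddTffff   [T ::= d T f]
ddddTffff => dddddTfffff   [T ::= d T f]
dddddTfffff => dddddfffff   [T ::= epsilon]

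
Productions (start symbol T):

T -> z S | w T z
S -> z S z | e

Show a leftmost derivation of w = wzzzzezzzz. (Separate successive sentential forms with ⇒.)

T ⇒ wTz ⇒ wzSz ⇒ wzzSzz ⇒ wzzzSzzz ⇒ wzzzzSzzzz ⇒ wzzzzezzzz

T ⇒ wTz   [T -> w T z]
wTz ⇒ wzSz   [T -> z S]
wzSz ⇒ wzzSzz   [S -> z S z]
wzzSzz ⇒ wzzzSzzz   [S -> z S z]
wzzzSzzz ⇒ wzzzzSzzzz   [S -> z S z]
wzzzzSzzzz ⇒ wzzzzezzzz   [S -> e]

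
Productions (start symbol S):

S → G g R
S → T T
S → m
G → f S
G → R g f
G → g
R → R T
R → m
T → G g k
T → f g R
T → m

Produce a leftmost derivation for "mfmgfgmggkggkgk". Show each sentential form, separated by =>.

S => TT   [S → T T]
TT => mT   [T → m]
mT => mGgk   [T → G g k]
mGgk => mfSgk   [G → f S]
mfSgk => mfGgRgk   [S → G g R]
mfGgRgk => mfRgfgRgk   [G → R g f]
mfRgfgRgk => mfmgfgRgk   [R → m]
mfmgfgRgk => mfmgfgRTgk   [R → R T]
mfmgfgRTgk => mfmgfgRTTgk   [R → R T]
mfmgfgRTTgk => mfmgfgmTTgk   [R → m]
mfmgfgmTTgk => mfmgfgmGgkTgk   [T → G g k]
mfmgfgmGgkTgk => mfmgfgmggkTgk   [G → g]
mfmgfgmggkTgk => mfmgfgmggkGgkgk   [T → G g k]
mfmgfgmggkGgkgk => mfmgfgmggkggkgk   [G → g]

S=>TT=>mT=>mGgk=>mfSgk=>mfGgRgk=>mfRgfgRgk=>mfmgfgRgk=>mfmgfgRTgk=>mfmgfgRTTgk=>mfmgfgmTTgk=>mfmgfgmGgkTgk=>mfmgfgmggkTgk=>mfmgfgmggkGgkgk=>mfmgfgmggkggkgk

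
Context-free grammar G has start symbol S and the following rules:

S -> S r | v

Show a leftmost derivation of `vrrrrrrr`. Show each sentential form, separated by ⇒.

S⇒Sr⇒Srr⇒Srrr⇒Srrrr⇒Srrrrr⇒Srrrrrr⇒Srrrrrrr⇒vrrrrrrr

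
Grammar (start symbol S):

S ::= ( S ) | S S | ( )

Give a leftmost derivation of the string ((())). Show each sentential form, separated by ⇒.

S ⇒ (S)   [S ::= ( S )]
(S) ⇒ ((S))   [S ::= ( S )]
((S)) ⇒ ((()))   [S ::= ( )]

S ⇒ (S) ⇒ ((S)) ⇒ ((()))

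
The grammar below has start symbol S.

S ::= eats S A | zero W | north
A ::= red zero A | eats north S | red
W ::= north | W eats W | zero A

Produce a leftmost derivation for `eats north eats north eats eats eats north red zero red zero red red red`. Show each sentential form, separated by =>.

S => eats S A   [S ::= eats S A]
eats S A => eats north A   [S ::= north]
eats north A => eats north eats north S   [A ::= eats north S]
eats north eats north S => eats north eats north eats S A   [S ::= eats S A]
eats north eats north eats S A => eats north eats north eats eats S A A   [S ::= eats S A]
eats north eats north eats eats S A A => eats north eats north eats eats eats S A A A   [S ::= eats S A]
eats north eats north eats eats eats S A A A => eats north eats north eats eats eats north A A A   [S ::= north]
eats north eats north eats eats eats north A A A => eats north eats north eats eats eats north red zero A A A   [A ::= red zero A]
eats north eats north eats eats eats north red zero A A A => eats north eats north eats eats eats north red zero red zero A A A   [A ::= red zero A]
eats north eats north eats eats eats north red zero red zero A A A => eats north eats north eats eats eats north red zero red zero red A A   [A ::= red]
eats north eats north eats eats eats north red zero red zero red A A => eats north eats north eats eats eats north red zero red zero red red A   [A ::= red]
eats north eats north eats eats eats north red zero red zero red red A => eats north eats north eats eats eats north red zero red zero red red red   [A ::= red]

S => eats S A => eats north A => eats north eats north S => eats north eats north eats S A => eats north eats north eats eats S A A => eats north eats north eats eats eats S A A A => eats north eats north eats eats eats north A A A => eats north eats north eats eats eats north red zero A A A => eats north eats north eats eats eats north red zero red zero A A A => eats north eats north eats eats eats north red zero red zero red A A => eats north eats north eats eats eats north red zero red zero red red A => eats north eats north eats eats eats north red zero red zero red red red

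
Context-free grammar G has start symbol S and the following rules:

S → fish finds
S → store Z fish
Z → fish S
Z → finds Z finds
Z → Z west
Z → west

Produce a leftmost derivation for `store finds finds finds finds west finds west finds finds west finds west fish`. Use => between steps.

S => store Z fish => store Z west fish => store finds Z finds west fish => store finds Z west finds west fish => store finds finds Z finds west finds west fish => store finds finds finds Z finds finds west finds west fish => store finds finds finds Z west finds finds west finds west fish => store finds finds finds finds Z finds west finds finds west finds west fish => store finds finds finds finds west finds west finds finds west finds west fish

S => store Z fish   [S → store Z fish]
store Z fish => store Z west fish   [Z → Z west]
store Z west fish => store finds Z finds west fish   [Z → finds Z finds]
store finds Z finds west fish => store finds Z west finds west fish   [Z → Z west]
store finds Z west finds west fish => store finds finds Z finds west finds west fish   [Z → finds Z finds]
store finds finds Z finds west finds west fish => store finds finds finds Z finds finds west finds west fish   [Z → finds Z finds]
store finds finds finds Z finds finds west finds west fish => store finds finds finds Z west finds finds west finds west fish   [Z → Z west]
store finds finds finds Z west finds finds west finds west fish => store finds finds finds finds Z finds west finds finds west finds west fish   [Z → finds Z finds]
store finds finds finds finds Z finds west finds finds west finds west fish => store finds finds finds finds west finds west finds finds west finds west fish   [Z → west]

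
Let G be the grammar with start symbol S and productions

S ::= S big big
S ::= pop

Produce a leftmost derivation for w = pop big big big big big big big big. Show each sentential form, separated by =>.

S => S big big   [S ::= S big big]
S big big => S big big big big   [S ::= S big big]
S big big big big => S big big big big big big   [S ::= S big big]
S big big big big big big => S big big big big big big big big   [S ::= S big big]
S big big big big big big big big => pop big big big big big big big big   [S ::= pop]

S => S big big => S big big big big => S big big big big big big => S big big big big big big big big => pop big big big big big big big big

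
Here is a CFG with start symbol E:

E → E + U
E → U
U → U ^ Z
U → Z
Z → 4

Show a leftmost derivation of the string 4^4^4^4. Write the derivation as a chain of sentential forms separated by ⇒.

E ⇒ U ⇒ U^Z ⇒ U^Z^Z ⇒ U^Z^Z^Z ⇒ Z^Z^Z^Z ⇒ 4^Z^Z^Z ⇒ 4^4^Z^Z ⇒ 4^4^4^Z ⇒ 4^4^4^4

E ⇒ U   [E → U]
U ⇒ U^Z   [U → U ^ Z]
U^Z ⇒ U^Z^Z   [U → U ^ Z]
U^Z^Z ⇒ U^Z^Z^Z   [U → U ^ Z]
U^Z^Z^Z ⇒ Z^Z^Z^Z   [U → Z]
Z^Z^Z^Z ⇒ 4^Z^Z^Z   [Z → 4]
4^Z^Z^Z ⇒ 4^4^Z^Z   [Z → 4]
4^4^Z^Z ⇒ 4^4^4^Z   [Z → 4]
4^4^4^Z ⇒ 4^4^4^4   [Z → 4]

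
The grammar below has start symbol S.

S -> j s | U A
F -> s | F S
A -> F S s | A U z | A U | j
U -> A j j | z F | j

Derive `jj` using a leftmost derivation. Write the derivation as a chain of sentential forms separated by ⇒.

S ⇒ UA ⇒ jA ⇒ jj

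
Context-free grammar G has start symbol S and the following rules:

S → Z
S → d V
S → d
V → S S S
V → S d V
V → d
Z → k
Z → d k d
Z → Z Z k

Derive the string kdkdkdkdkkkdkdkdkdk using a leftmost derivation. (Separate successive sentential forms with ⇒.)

S⇒Z⇒ZZk⇒ZZkZk⇒ZZkZkZk⇒ZZkZkZkZk⇒ZZkZkZkZkZk⇒kZkZkZkZkZk⇒kdkdkZkZkZkZk⇒kdkdkdkdkZkZkZk⇒kdkdkdkdkkkZkZk⇒kdkdkdkdkkkdkdkZk⇒kdkdkdkdkkkdkdkdkdk

S ⇒ Z   [S → Z]
Z ⇒ ZZk   [Z → Z Z k]
ZZk ⇒ ZZkZk   [Z → Z Z k]
ZZkZk ⇒ ZZkZkZk   [Z → Z Z k]
ZZkZkZk ⇒ ZZkZkZkZk   [Z → Z Z k]
ZZkZkZkZk ⇒ ZZkZkZkZkZk   [Z → Z Z k]
ZZkZkZkZkZk ⇒ kZkZkZkZkZk   [Z → k]
kZkZkZkZkZk ⇒ kdkdkZkZkZkZk   [Z → d k d]
kdkdkZkZkZkZk ⇒ kdkdkdkdkZkZkZk   [Z → d k d]
kdkdkdkdkZkZkZk ⇒ kdkdkdkdkkkZkZk   [Z → k]
kdkdkdkdkkkZkZk ⇒ kdkdkdkdkkkdkdkZk   [Z → d k d]
kdkdkdkdkkkdkdkZk ⇒ kdkdkdkdkkkdkdkdkdk   [Z → d k d]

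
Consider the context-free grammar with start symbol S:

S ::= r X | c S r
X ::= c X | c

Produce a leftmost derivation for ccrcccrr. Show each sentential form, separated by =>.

S => cSr   [S ::= c S r]
cSr => ccSrr   [S ::= c S r]
ccSrr => ccrXrr   [S ::= r X]
ccrXrr => ccrcXrr   [X ::= c X]
ccrcXrr => ccrccXrr   [X ::= c X]
ccrccXrr => ccrcccrr   [X ::= c]

S => cSr => ccSrr => ccrXrr => ccrcXrr => ccrccXrr => ccrcccrr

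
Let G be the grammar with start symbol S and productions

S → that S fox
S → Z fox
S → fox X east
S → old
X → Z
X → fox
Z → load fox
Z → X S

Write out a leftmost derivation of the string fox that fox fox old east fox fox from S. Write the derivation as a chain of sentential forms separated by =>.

S => Z fox => X S fox => fox S fox => fox that S fox fox => fox that fox X east fox fox => fox that fox Z east fox fox => fox that fox X S east fox fox => fox that fox fox S east fox fox => fox that fox fox old east fox fox

S => Z fox   [S → Z fox]
Z fox => X S fox   [Z → X S]
X S fox => fox S fox   [X → fox]
fox S fox => fox that S fox fox   [S → that S fox]
fox that S fox fox => fox that fox X east fox fox   [S → fox X east]
fox that fox X east fox fox => fox that fox Z east fox fox   [X → Z]
fox that fox Z east fox fox => fox that fox X S east fox fox   [Z → X S]
fox that fox X S east fox fox => fox that fox fox S east fox fox   [X → fox]
fox that fox fox S east fox fox => fox that fox fox old east fox fox   [S → old]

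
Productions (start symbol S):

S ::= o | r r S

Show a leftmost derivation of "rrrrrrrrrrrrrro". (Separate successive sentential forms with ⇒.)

S ⇒ rrS   [S ::= r r S]
rrS ⇒ rrrrS   [S ::= r r S]
rrrrS ⇒ rrrrrrS   [S ::= r r S]
rrrrrrS ⇒ rrrrrrrrS   [S ::= r r S]
rrrrrrrrS ⇒ rrrrrrrrrrS   [S ::= r r S]
rrrrrrrrrrS ⇒ rrrrrrrrrrrrS   [S ::= r r S]
rrrrrrrrrrrrS ⇒ rrrrrrrrrrrrrrS   [S ::= r r S]
rrrrrrrrrrrrrrS ⇒ rrrrrrrrrrrrrro   [S ::= o]

S ⇒ rrS ⇒ rrrrS ⇒ rrrrrrS ⇒ rrrrrrrrS ⇒ rrrrrrrrrrS ⇒ rrrrrrrrrrrrS ⇒ rrrrrrrrrrrrrrS ⇒ rrrrrrrrrrrrrro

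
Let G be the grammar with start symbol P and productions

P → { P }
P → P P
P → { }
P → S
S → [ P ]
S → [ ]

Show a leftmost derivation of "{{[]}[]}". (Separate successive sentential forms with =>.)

P => {P}   [P → { P }]
{P} => {PP}   [P → P P]
{PP} => {{P}P}   [P → { P }]
{{P}P} => {{S}P}   [P → S]
{{S}P} => {{[]}P}   [S → [ ]]
{{[]}P} => {{[]}S}   [P → S]
{{[]}S} => {{[]}[]}   [S → [ ]]

P => {P} => {PP} => {{P}P} => {{S}P} => {{[]}P} => {{[]}S} => {{[]}[]}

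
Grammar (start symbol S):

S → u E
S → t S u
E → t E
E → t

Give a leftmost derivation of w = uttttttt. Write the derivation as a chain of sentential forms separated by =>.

S => uE => utE => uttE => utttE => uttttE => utttttE => uttttttE => uttttttt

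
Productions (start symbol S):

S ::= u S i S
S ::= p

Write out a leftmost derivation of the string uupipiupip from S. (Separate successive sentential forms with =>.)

S => uSiS   [S ::= u S i S]
uSiS => uuSiSiS   [S ::= u S i S]
uuSiSiS => uupiSiS   [S ::= p]
uupiSiS => uupipiS   [S ::= p]
uupipiS => uupipiuSiS   [S ::= u S i S]
uupipiuSiS => uupipiupiS   [S ::= p]
uupipiupiS => uupipiupip   [S ::= p]

S => uSiS => uuSiSiS => uupiSiS => uupipiS => uupipiuSiS => uupipiupiS => uupipiupip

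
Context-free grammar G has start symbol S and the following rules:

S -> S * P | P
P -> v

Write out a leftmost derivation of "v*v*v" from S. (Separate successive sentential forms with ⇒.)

S⇒S*P⇒S*P*P⇒P*P*P⇒v*P*P⇒v*v*P⇒v*v*v

S ⇒ S*P   [S -> S * P]
S*P ⇒ S*P*P   [S -> S * P]
S*P*P ⇒ P*P*P   [S -> P]
P*P*P ⇒ v*P*P   [P -> v]
v*P*P ⇒ v*v*P   [P -> v]
v*v*P ⇒ v*v*v   [P -> v]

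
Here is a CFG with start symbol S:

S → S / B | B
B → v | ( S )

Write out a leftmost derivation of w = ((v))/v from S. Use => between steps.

S=>S/B=>B/B=>(S)/B=>(B)/B=>((S))/B=>((B))/B=>((v))/B=>((v))/v

S => S/B   [S → S / B]
S/B => B/B   [S → B]
B/B => (S)/B   [B → ( S )]
(S)/B => (B)/B   [S → B]
(B)/B => ((S))/B   [B → ( S )]
((S))/B => ((B))/B   [S → B]
((B))/B => ((v))/B   [B → v]
((v))/B => ((v))/v   [B → v]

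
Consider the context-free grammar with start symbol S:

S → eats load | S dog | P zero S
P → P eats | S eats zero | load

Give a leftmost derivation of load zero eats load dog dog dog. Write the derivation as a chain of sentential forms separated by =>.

S => S dog => S dog dog => P zero S dog dog => load zero S dog dog => load zero S dog dog dog => load zero eats load dog dog dog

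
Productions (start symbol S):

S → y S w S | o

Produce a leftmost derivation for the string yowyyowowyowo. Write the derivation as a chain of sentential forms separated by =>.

S => ySwS => yowS => yowySwS => yowyySwSwS => yowyyowSwS => yowyyowowS => yowyyowowySwS => yowyyowowyowS => yowyyowowyowo

S => ySwS   [S → y S w S]
ySwS => yowS   [S → o]
yowS => yowySwS   [S → y S w S]
yowySwS => yowyySwSwS   [S → y S w S]
yowyySwSwS => yowyyowSwS   [S → o]
yowyyowSwS => yowyyowowS   [S → o]
yowyyowowS => yowyyowowySwS   [S → y S w S]
yowyyowowySwS => yowyyowowyowS   [S → o]
yowyyowowyowS => yowyyowowyowo   [S → o]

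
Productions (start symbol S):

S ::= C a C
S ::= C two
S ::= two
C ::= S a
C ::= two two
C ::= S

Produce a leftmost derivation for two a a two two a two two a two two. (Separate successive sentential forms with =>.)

S => C a C   [S ::= C a C]
C a C => S a C   [C ::= S]
S a C => C a C a C   [S ::= C a C]
C a C a C => S a C a C   [C ::= S]
S a C a C => C a C a C a C   [S ::= C a C]
C a C a C a C => S a a C a C a C   [C ::= S a]
S a a C a C a C => two a a C a C a C   [S ::= two]
two a a C a C a C => two a a two two a C a C   [C ::= two two]
two a a two two a C a C => two a a two two a two two a C   [C ::= two two]
two a a two two a two two a C => two a a two two a two two a two two   [C ::= two two]

S => C a C => S a C => C a C a C => S a C a C => C a C a C a C => S a a C a C a C => two a a C a C a C => two a a two two a C a C => two a a two two a two two a C => two a a two two a two two a two two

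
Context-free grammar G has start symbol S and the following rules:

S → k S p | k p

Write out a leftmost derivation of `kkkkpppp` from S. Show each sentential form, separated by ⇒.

S ⇒ kSp ⇒ kkSpp ⇒ kkkSppp ⇒ kkkkpppp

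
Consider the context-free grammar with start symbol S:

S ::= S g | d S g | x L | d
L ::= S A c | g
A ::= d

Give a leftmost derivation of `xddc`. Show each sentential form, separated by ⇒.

S ⇒ xL ⇒ xSAc ⇒ xdAc ⇒ xddc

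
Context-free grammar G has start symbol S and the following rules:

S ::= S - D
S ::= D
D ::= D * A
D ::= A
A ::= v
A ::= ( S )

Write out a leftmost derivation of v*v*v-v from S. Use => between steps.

S => S-D   [S ::= S - D]
S-D => D-D   [S ::= D]
D-D => D*A-D   [D ::= D * A]
D*A-D => D*A*A-D   [D ::= D * A]
D*A*A-D => A*A*A-D   [D ::= A]
A*A*A-D => v*A*A-D   [A ::= v]
v*A*A-D => v*v*A-D   [A ::= v]
v*v*A-D => v*v*v-D   [A ::= v]
v*v*v-D => v*v*v-A   [D ::= A]
v*v*v-A => v*v*v-v   [A ::= v]

S=>S-D=>D-D=>D*A-D=>D*A*A-D=>A*A*A-D=>v*A*A-D=>v*v*A-D=>v*v*v-D=>v*v*v-A=>v*v*v-v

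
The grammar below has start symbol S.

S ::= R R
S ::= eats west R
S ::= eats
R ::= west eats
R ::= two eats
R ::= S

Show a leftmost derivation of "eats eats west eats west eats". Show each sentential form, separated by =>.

S => R R   [S ::= R R]
R R => S R   [R ::= S]
S R => R R R   [S ::= R R]
R R R => S R R   [R ::= S]
S R R => eats R R   [S ::= eats]
eats R R => eats S R   [R ::= S]
eats S R => eats eats R   [S ::= eats]
eats eats R => eats eats S   [R ::= S]
eats eats S => eats eats R R   [S ::= R R]
eats eats R R => eats eats west eats R   [R ::= west eats]
eats eats west eats R => eats eats west eats west eats   [R ::= west eats]

S => R R => S R => R R R => S R R => eats R R => eats S R => eats eats R => eats eats S => eats eats R R => eats eats west eats R => eats eats west eats west eats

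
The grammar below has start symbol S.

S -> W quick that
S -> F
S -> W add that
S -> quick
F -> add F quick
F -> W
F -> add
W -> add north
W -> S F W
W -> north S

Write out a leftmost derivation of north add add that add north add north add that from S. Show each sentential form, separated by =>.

S => W add that   [S -> W add that]
W add that => S F W add that   [W -> S F W]
S F W add that => W add that F W add that   [S -> W add that]
W add that F W add that => north S add that F W add that   [W -> north S]
north S add that F W add that => north F add that F W add that   [S -> F]
north F add that F W add that => north add add that F W add that   [F -> add]
north add add that F W add that => north add add that W W add that   [F -> W]
north add add that W W add that => north add add that add north W add that   [W -> add north]
north add add that add north W add that => north add add that add north add north add that   [W -> add north]

S => W add that => S F W add that => W add that F W add that => north S add that F W add that => north F add that F W add that => north add add that F W add that => north add add that W W add that => north add add that add north W add that => north add add that add north add north add that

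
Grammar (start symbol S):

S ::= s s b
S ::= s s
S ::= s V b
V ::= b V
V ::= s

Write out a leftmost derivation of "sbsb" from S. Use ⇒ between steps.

S ⇒ sVb ⇒ sbVb ⇒ sbsb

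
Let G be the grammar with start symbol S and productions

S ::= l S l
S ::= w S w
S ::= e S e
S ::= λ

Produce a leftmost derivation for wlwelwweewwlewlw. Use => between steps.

S => wSw => wlSlw => wlwSwlw => wlweSewlw => wlwelSlewlw => wlwelwSwlewlw => wlwelwwSwwlewlw => wlwelwweSewwlewlw => wlwelwweewwlewlw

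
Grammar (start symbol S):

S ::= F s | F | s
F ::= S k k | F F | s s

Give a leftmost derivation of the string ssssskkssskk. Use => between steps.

S => F   [S ::= F]
F => FF   [F ::= F F]
FF => ssF   [F ::= s s]
ssF => ssSkk   [F ::= S k k]
ssSkk => ssFskk   [S ::= F s]
ssFskk => ssFFskk   [F ::= F F]
ssFFskk => ssFFFskk   [F ::= F F]
ssFFFskk => ssssFFskk   [F ::= s s]
ssssFFskk => ssssSkkFskk   [F ::= S k k]
ssssSkkFskk => ssssskkFskk   [S ::= s]
ssssskkFskk => ssssskkssskk   [F ::= s s]

S=>F=>FF=>ssF=>ssSkk=>ssFskk=>ssFFskk=>ssFFFskk=>ssssFFskk=>ssssSkkFskk=>ssssskkFskk=>ssssskkssskk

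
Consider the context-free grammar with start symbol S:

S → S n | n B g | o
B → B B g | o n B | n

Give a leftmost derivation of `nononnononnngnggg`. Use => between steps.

S => nBg => nonBg => nononBg => nononBBgg => nononnBgg => nononnBBggg => nononnonBBggg => nononnonBBgBggg => nononnononBBgBggg => nononnononnBgBggg => nononnononnngBggg => nononnononnngnggg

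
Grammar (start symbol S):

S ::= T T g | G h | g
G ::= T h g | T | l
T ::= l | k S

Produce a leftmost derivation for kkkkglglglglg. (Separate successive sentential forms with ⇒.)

S ⇒ TTg ⇒ kSTg ⇒ kTTgTg ⇒ kkSTgTg ⇒ kkTTgTgTg ⇒ kkkSTgTgTg ⇒ kkkTTgTgTgTg ⇒ kkkkSTgTgTgTg ⇒ kkkkgTgTgTgTg ⇒ kkkkglgTgTgTg ⇒ kkkkglglgTgTg ⇒ kkkkglglglgTg ⇒ kkkkglglglglg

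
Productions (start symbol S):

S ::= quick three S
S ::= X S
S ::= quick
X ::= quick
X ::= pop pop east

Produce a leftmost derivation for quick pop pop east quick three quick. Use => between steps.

S => X S => quick S => quick X S => quick pop pop east S => quick pop pop east quick three S => quick pop pop east quick three quick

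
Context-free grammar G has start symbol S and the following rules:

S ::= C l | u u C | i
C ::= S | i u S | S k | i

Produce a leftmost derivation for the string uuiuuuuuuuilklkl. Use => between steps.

S=>Cl=>Skl=>uuCkl=>uuiuSkl=>uuiuClkl=>uuiuSklkl=>uuiuuuCklkl=>uuiuuuSklkl=>uuiuuuClklkl=>uuiuuuSlklkl=>uuiuuuuuClklkl=>uuiuuuuuSlklkl=>uuiuuuuuuuClklkl=>uuiuuuuuuuilklkl

S => Cl   [S ::= C l]
Cl => Skl   [C ::= S k]
Skl => uuCkl   [S ::= u u C]
uuCkl => uuiuSkl   [C ::= i u S]
uuiuSkl => uuiuClkl   [S ::= C l]
uuiuClkl => uuiuSklkl   [C ::= S k]
uuiuSklkl => uuiuuuCklkl   [S ::= u u C]
uuiuuuCklkl => uuiuuuSklkl   [C ::= S]
uuiuuuSklkl => uuiuuuClklkl   [S ::= C l]
uuiuuuClklkl => uuiuuuSlklkl   [C ::= S]
uuiuuuSlklkl => uuiuuuuuClklkl   [S ::= u u C]
uuiuuuuuClklkl => uuiuuuuuSlklkl   [C ::= S]
uuiuuuuuSlklkl => uuiuuuuuuuClklkl   [S ::= u u C]
uuiuuuuuuuClklkl => uuiuuuuuuuilklkl   [C ::= i]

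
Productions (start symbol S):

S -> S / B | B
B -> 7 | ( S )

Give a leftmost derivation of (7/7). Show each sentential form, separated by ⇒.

S ⇒ B ⇒ (S) ⇒ (S/B) ⇒ (B/B) ⇒ (7/B) ⇒ (7/7)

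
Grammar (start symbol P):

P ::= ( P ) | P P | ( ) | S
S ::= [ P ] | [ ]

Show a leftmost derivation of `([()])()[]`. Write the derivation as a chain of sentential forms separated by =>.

P=>PP=>(P)P=>(S)P=>([P])P=>([()])P=>([()])PP=>([()])()P=>([()])()S=>([()])()[]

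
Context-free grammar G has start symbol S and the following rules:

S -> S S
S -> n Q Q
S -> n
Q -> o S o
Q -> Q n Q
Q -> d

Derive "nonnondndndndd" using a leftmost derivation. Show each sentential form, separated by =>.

S => nQQ => nQnQQ => nQnQnQQ => nQnQnQnQQ => nQnQnQnQnQQ => noSonQnQnQnQQ => noSSonQnQnQnQQ => nonSonQnQnQnQQ => nonnonQnQnQnQQ => nonnondnQnQnQQ => nonnondndnQnQQ => nonnondndndnQQ => nonnondndndndQ => nonnondndndndd

S => nQQ   [S -> n Q Q]
nQQ => nQnQQ   [Q -> Q n Q]
nQnQQ => nQnQnQQ   [Q -> Q n Q]
nQnQnQQ => nQnQnQnQQ   [Q -> Q n Q]
nQnQnQnQQ => nQnQnQnQnQQ   [Q -> Q n Q]
nQnQnQnQnQQ => noSonQnQnQnQQ   [Q -> o S o]
noSonQnQnQnQQ => noSSonQnQnQnQQ   [S -> S S]
noSSonQnQnQnQQ => nonSonQnQnQnQQ   [S -> n]
nonSonQnQnQnQQ => nonnonQnQnQnQQ   [S -> n]
nonnonQnQnQnQQ => nonnondnQnQnQQ   [Q -> d]
nonnondnQnQnQQ => nonnondndnQnQQ   [Q -> d]
nonnondndnQnQQ => nonnondndndnQQ   [Q -> d]
nonnondndndnQQ => nonnondndndndQ   [Q -> d]
nonnondndndndQ => nonnondndndndd   [Q -> d]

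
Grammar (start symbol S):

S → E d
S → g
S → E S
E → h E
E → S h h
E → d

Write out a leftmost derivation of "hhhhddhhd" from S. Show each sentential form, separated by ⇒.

S⇒Ed⇒hEd⇒hhEd⇒hhhEd⇒hhhShhd⇒hhhEdhhd⇒hhhhEdhhd⇒hhhhddhhd

S ⇒ Ed   [S → E d]
Ed ⇒ hEd   [E → h E]
hEd ⇒ hhEd   [E → h E]
hhEd ⇒ hhhEd   [E → h E]
hhhEd ⇒ hhhShhd   [E → S h h]
hhhShhd ⇒ hhhEdhhd   [S → E d]
hhhEdhhd ⇒ hhhhEdhhd   [E → h E]
hhhhEdhhd ⇒ hhhhddhhd   [E → d]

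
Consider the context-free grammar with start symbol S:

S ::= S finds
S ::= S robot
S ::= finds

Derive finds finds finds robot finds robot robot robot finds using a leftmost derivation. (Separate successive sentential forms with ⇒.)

S ⇒ S finds ⇒ S robot finds ⇒ S robot robot finds ⇒ S robot robot robot finds ⇒ S finds robot robot robot finds ⇒ S robot finds robot robot robot finds ⇒ S finds robot finds robot robot robot finds ⇒ S finds finds robot finds robot robot robot finds ⇒ finds finds finds robot finds robot robot robot finds

S ⇒ S finds   [S ::= S finds]
S finds ⇒ S robot finds   [S ::= S robot]
S robot finds ⇒ S robot robot finds   [S ::= S robot]
S robot robot finds ⇒ S robot robot robot finds   [S ::= S robot]
S robot robot robot finds ⇒ S finds robot robot robot finds   [S ::= S finds]
S finds robot robot robot finds ⇒ S robot finds robot robot robot finds   [S ::= S robot]
S robot finds robot robot robot finds ⇒ S finds robot finds robot robot robot finds   [S ::= S finds]
S finds robot finds robot robot robot finds ⇒ S finds finds robot finds robot robot robot finds   [S ::= S finds]
S finds finds robot finds robot robot robot finds ⇒ finds finds finds robot finds robot robot robot finds   [S ::= finds]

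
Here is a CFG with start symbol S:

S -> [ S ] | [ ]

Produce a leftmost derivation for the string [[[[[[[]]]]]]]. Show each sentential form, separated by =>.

S => [S]   [S -> [ S ]]
[S] => [[S]]   [S -> [ S ]]
[[S]] => [[[S]]]   [S -> [ S ]]
[[[S]]] => [[[[S]]]]   [S -> [ S ]]
[[[[S]]]] => [[[[[S]]]]]   [S -> [ S ]]
[[[[[S]]]]] => [[[[[[S]]]]]]   [S -> [ S ]]
[[[[[[S]]]]]] => [[[[[[[]]]]]]]   [S -> [ ]]

S => [S] => [[S]] => [[[S]]] => [[[[S]]]] => [[[[[S]]]]] => [[[[[[S]]]]]] => [[[[[[[]]]]]]]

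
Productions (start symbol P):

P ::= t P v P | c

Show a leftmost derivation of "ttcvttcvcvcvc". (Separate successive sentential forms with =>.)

P=>tPvP=>ttPvPvP=>ttcvPvP=>ttcvtPvPvP=>ttcvttPvPvPvP=>ttcvttcvPvPvP=>ttcvttcvcvPvP=>ttcvttcvcvcvP=>ttcvttcvcvcvc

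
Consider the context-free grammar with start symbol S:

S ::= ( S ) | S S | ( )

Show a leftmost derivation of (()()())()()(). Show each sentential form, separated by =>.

S=>SS=>SSS=>SSSS=>(S)SSS=>(SS)SSS=>(SSS)SSS=>(()SS)SSS=>(()()S)SSS=>(()()())SSS=>(()()())()SS=>(()()())()()S=>(()()())()()()

S => SS   [S ::= S S]
SS => SSS   [S ::= S S]
SSS => SSSS   [S ::= S S]
SSSS => (S)SSS   [S ::= ( S )]
(S)SSS => (SS)SSS   [S ::= S S]
(SS)SSS => (SSS)SSS   [S ::= S S]
(SSS)SSS => (()SS)SSS   [S ::= ( )]
(()SS)SSS => (()()S)SSS   [S ::= ( )]
(()()S)SSS => (()()())SSS   [S ::= ( )]
(()()())SSS => (()()())()SS   [S ::= ( )]
(()()())()SS => (()()())()()S   [S ::= ( )]
(()()())()()S => (()()())()()()   [S ::= ( )]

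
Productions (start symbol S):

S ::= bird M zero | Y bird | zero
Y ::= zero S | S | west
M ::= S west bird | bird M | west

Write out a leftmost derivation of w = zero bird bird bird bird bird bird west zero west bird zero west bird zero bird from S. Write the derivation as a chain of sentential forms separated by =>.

S => Y bird   [S ::= Y bird]
Y bird => zero S bird   [Y ::= zero S]
zero S bird => zero bird M zero bird   [S ::= bird M zero]
zero bird M zero bird => zero bird S west bird zero bird   [M ::= S west bird]
zero bird S west bird zero bird => zero bird bird M zero west bird zero bird   [S ::= bird M zero]
zero bird bird M zero west bird zero bird => zero bird bird S west bird zero west bird zero bird   [M ::= S west bird]
zero bird bird S west bird zero west bird zero bird => zero bird bird bird M zero west bird zero west bird zero bird   [S ::= bird M zero]
zero bird bird bird M zero west bird zero west bird zero bird => zero bird bird bird bird M zero west bird zero west bird zero bird   [M ::= bird M]
zero bird bird bird bird M zero west bird zero west bird zero bird => zero bird bird bird bird bird M zero west bird zero west bird zero bird   [M ::= bird M]
zero bird bird bird bird bird M zero west bird zero west bird zero bird => zero bird bird bird bird bird bird M zero west bird zero west bird zero bird   [M ::= bird M]
zero bird bird bird bird bird bird M zero west bird zero west bird zero bird => zero bird bird bird bird bird bird west zero west bird zero west bird zero bird   [M ::= west]

S => Y bird => zero S bird => zero bird M zero bird => zero bird S west bird zero bird => zero bird bird M zero west bird zero bird => zero bird bird S west bird zero west bird zero bird => zero bird bird bird M zero west bird zero west bird zero bird => zero bird bird bird bird M zero west bird zero west bird zero bird => zero bird bird bird bird bird M zero west bird zero west bird zero bird => zero bird bird bird bird bird bird M zero west bird zero west bird zero bird => zero bird bird bird bird bird bird west zero west bird zero west bird zero bird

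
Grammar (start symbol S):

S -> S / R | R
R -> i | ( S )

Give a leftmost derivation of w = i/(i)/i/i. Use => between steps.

S => S/R   [S -> S / R]
S/R => S/R/R   [S -> S / R]
S/R/R => S/R/R/R   [S -> S / R]
S/R/R/R => R/R/R/R   [S -> R]
R/R/R/R => i/R/R/R   [R -> i]
i/R/R/R => i/(S)/R/R   [R -> ( S )]
i/(S)/R/R => i/(R)/R/R   [S -> R]
i/(R)/R/R => i/(i)/R/R   [R -> i]
i/(i)/R/R => i/(i)/i/R   [R -> i]
i/(i)/i/R => i/(i)/i/i   [R -> i]

S => S/R => S/R/R => S/R/R/R => R/R/R/R => i/R/R/R => i/(S)/R/R => i/(R)/R/R => i/(i)/R/R => i/(i)/i/R => i/(i)/i/i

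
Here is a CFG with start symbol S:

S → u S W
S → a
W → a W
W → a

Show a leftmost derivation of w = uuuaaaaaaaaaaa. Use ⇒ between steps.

S⇒uSW⇒uuSWW⇒uuuSWWW⇒uuuaWWW⇒uuuaaWWW⇒uuuaaaWWW⇒uuuaaaaWWW⇒uuuaaaaaWWW⇒uuuaaaaaaWWW⇒uuuaaaaaaaWW⇒uuuaaaaaaaaWW⇒uuuaaaaaaaaaWW⇒uuuaaaaaaaaaaW⇒uuuaaaaaaaaaaa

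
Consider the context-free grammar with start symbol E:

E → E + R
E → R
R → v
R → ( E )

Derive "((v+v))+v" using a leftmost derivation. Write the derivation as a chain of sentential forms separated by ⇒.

E ⇒ E+R   [E → E + R]
E+R ⇒ R+R   [E → R]
R+R ⇒ (E)+R   [R → ( E )]
(E)+R ⇒ (R)+R   [E → R]
(R)+R ⇒ ((E))+R   [R → ( E )]
((E))+R ⇒ ((E+R))+R   [E → E + R]
((E+R))+R ⇒ ((R+R))+R   [E → R]
((R+R))+R ⇒ ((v+R))+R   [R → v]
((v+R))+R ⇒ ((v+v))+R   [R → v]
((v+v))+R ⇒ ((v+v))+v   [R → v]

E ⇒ E+R ⇒ R+R ⇒ (E)+R ⇒ (R)+R ⇒ ((E))+R ⇒ ((E+R))+R ⇒ ((R+R))+R ⇒ ((v+R))+R ⇒ ((v+v))+R ⇒ ((v+v))+v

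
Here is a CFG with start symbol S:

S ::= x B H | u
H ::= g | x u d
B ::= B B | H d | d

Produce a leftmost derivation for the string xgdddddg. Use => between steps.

S => xBH   [S ::= x B H]
xBH => xBBH   [B ::= B B]
xBBH => xHdBH   [B ::= H d]
xHdBH => xgdBH   [H ::= g]
xgdBH => xgdBBH   [B ::= B B]
xgdBBH => xgddBH   [B ::= d]
xgddBH => xgddBBH   [B ::= B B]
xgddBBH => xgddBBBH   [B ::= B B]
xgddBBBH => xgdddBBH   [B ::= d]
xgdddBBH => xgddddBH   [B ::= d]
xgddddBH => xgdddddH   [B ::= d]
xgdddddH => xgdddddg   [H ::= g]

S => xBH => xBBH => xHdBH => xgdBH => xgdBBH => xgddBH => xgddBBH => xgddBBBH => xgdddBBH => xgddddBH => xgdddddH => xgdddddg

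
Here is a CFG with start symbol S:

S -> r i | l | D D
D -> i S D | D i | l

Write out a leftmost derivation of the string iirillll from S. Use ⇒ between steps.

S ⇒ DD   [S -> D D]
DD ⇒ iSDD   [D -> i S D]
iSDD ⇒ iDDDD   [S -> D D]
iDDDD ⇒ iiSDDDD   [D -> i S D]
iiSDDDD ⇒ iiriDDDD   [S -> r i]
iiriDDDD ⇒ iirilDDD   [D -> l]
iirilDDD ⇒ iirillDD   [D -> l]
iirillDD ⇒ iirilllD   [D -> l]
iirilllD ⇒ iirillll   [D -> l]

S ⇒ DD ⇒ iSDD ⇒ iDDDD ⇒ iiSDDDD ⇒ iiriDDDD ⇒ iirilDDD ⇒ iirillDD ⇒ iirilllD ⇒ iirillll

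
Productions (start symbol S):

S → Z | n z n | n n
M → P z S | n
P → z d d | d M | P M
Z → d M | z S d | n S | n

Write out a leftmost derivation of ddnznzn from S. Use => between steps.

S => Z   [S → Z]
Z => dM   [Z → d M]
dM => dPzS   [M → P z S]
dPzS => ddMzS   [P → d M]
ddMzS => ddnzS   [M → n]
ddnzS => ddnznzn   [S → n z n]

S => Z => dM => dPzS => ddMzS => ddnzS => ddnznzn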